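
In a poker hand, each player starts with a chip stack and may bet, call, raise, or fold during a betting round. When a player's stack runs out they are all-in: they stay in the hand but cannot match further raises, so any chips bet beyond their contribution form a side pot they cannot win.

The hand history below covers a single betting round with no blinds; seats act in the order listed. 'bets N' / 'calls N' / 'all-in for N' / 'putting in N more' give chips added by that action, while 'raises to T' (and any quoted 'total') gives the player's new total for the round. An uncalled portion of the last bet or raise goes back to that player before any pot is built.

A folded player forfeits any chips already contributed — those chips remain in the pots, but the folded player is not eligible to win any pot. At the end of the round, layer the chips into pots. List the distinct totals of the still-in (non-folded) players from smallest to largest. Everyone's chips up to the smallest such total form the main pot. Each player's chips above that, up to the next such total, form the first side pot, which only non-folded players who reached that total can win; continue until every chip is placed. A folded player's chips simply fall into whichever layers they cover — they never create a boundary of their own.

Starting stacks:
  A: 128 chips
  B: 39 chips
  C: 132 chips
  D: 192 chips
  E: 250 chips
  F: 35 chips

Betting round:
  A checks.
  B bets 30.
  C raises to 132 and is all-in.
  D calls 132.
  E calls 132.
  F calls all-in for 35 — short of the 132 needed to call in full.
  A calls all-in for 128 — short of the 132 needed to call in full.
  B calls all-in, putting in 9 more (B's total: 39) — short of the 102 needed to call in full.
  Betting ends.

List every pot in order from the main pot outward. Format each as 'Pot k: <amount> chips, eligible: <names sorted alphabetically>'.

Pot 1: 210 chips, eligible: A, B, C, D, E, F
Pot 2: 20 chips, eligible: A, B, C, D, E
Pot 3: 356 chips, eligible: A, C, D, E
Pot 4: 12 chips, eligible: C, D, E

Derivation:
Contributions: A=128, B=39, C=132, D=132, E=132, F=35
Pot levels (distinct totals of non-folded players): 35, 39, 128, 132
Layer 1-35: 35 each from A, B, C, D, E, F = 35*6 = 210 chips; eligible A, B, C, D, E, F
Layer 36-39: 4 each from A, B, C, D, E = 4*5 = 20 chips; eligible A, B, C, D, E
Layer 40-128: 89 each from A, C, D, E = 89*4 = 356 chips; eligible A, C, D, E
Layer 129-132: 4 each from C, D, E = 4*3 = 12 chips; eligible C, D, E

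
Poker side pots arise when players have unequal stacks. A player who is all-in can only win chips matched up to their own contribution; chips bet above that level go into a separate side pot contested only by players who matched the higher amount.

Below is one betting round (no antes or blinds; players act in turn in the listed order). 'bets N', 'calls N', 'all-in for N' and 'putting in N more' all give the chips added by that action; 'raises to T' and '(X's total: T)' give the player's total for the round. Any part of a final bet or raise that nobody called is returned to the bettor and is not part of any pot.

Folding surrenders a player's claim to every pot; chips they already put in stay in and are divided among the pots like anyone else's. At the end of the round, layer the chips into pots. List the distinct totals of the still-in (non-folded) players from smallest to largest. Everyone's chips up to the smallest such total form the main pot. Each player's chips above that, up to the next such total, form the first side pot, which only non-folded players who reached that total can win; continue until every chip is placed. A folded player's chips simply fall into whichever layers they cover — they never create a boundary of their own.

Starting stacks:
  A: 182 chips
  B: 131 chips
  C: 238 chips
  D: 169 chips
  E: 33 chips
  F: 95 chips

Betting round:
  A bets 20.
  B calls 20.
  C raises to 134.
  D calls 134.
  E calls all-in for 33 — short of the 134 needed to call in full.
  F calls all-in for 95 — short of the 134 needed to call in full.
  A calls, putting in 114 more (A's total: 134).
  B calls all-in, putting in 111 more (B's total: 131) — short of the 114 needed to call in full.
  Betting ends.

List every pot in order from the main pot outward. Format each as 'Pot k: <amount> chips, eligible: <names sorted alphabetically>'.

Contributions: A=134, B=131, C=134, D=134, E=33, F=95
Pot levels (distinct totals of non-folded players): 33, 95, 131, 134
Layer 1-33: 33 each from A, B, C, D, E, F = 33*6 = 198 chips; eligible A, B, C, D, E, F
Layer 34-95: 62 each from A, B, C, D, F = 62*5 = 310 chips; eligible A, B, C, D, F
Layer 96-131: 36 each from A, B, C, D = 36*4 = 144 chips; eligible A, B, C, D
Layer 132-134: 3 each from A, C, D = 3*3 = 9 chips; eligible A, C, D

Pot 1: 198 chips, eligible: A, B, C, D, E, F
Pot 2: 310 chips, eligible: A, B, C, D, F
Pot 3: 144 chips, eligible: A, B, C, D
Pot 4: 9 chips, eligible: A, C, D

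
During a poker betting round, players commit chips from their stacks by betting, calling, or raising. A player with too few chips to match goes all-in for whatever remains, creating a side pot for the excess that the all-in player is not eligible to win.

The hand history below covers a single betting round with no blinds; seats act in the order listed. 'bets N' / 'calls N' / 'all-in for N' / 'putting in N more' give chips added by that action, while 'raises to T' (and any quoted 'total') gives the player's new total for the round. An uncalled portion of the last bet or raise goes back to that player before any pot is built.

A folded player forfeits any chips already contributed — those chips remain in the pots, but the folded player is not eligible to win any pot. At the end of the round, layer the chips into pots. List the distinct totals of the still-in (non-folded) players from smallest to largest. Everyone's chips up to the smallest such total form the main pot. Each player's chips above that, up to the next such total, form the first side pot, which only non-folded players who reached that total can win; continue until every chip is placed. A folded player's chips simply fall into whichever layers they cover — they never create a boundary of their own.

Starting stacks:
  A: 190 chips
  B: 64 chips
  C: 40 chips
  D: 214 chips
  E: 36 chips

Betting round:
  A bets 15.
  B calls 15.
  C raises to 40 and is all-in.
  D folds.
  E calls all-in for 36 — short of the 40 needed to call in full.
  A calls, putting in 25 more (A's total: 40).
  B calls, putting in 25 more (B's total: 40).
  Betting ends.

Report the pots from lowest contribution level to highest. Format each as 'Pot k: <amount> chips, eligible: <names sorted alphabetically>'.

Pot 1: 144 chips, eligible: A, B, C, E
Pot 2: 12 chips, eligible: A, B, C

Derivation:
Contributions: A=40, B=40, C=40, E=36
Folded: D
Pot levels (distinct totals of non-folded players): 36, 40
Layer 1-36: 36 each from A, B, C, E = 36*4 = 144 chips; eligible A, B, C, E
Layer 37-40: 4 each from A, B, C = 4*3 = 12 chips; eligible A, B, C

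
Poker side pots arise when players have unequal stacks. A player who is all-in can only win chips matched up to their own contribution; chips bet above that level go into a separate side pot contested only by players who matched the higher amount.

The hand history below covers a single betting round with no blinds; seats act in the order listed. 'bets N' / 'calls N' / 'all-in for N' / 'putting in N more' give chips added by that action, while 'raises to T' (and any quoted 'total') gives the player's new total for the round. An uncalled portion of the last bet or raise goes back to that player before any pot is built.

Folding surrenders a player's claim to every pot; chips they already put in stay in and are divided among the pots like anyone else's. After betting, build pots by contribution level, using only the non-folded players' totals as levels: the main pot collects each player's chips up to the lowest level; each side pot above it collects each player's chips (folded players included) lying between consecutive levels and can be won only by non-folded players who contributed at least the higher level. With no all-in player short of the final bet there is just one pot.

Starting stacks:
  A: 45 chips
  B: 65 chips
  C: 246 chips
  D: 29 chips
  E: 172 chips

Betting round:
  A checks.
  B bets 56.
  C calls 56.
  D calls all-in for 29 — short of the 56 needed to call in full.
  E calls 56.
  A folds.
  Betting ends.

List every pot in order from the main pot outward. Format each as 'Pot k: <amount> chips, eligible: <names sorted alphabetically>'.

Pot 1: 116 chips, eligible: B, C, D, E
Pot 2: 81 chips, eligible: B, C, E

Derivation:
Contributions: B=56, C=56, D=29, E=56
Folded: A
Pot levels (distinct totals of non-folded players): 29, 56
Layer 1-29: 29 each from B, C, D, E = 29*4 = 116 chips; eligible B, C, D, E
Layer 30-56: 27 each from B, C, E = 27*3 = 81 chips; eligible B, C, E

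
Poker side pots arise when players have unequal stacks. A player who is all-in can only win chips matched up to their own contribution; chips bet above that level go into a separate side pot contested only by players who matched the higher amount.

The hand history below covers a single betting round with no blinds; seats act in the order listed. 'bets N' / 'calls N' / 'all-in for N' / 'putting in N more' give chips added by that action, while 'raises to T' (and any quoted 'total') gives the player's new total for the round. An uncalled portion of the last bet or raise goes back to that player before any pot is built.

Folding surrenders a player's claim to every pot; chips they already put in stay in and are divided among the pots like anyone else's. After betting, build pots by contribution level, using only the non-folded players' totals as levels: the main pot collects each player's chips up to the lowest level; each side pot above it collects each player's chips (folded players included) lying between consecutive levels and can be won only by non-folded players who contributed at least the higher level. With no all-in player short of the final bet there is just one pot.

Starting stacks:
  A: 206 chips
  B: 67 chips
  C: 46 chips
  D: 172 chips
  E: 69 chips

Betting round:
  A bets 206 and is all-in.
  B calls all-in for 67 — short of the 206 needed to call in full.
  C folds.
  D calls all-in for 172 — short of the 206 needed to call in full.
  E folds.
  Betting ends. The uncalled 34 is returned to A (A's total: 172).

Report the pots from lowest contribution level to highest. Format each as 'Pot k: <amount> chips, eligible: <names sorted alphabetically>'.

Contributions (after 34 returned to A): A=172, B=67, D=172
Folded: C, E
Pot levels (distinct totals of non-folded players): 67, 172
Layer 1-67: 67 each from A, B, D = 67*3 = 201 chips; eligible A, B, D
Layer 68-172: 105 each from A, D = 105*2 = 210 chips; eligible A, D

Pot 1: 201 chips, eligible: A, B, D
Pot 2: 210 chips, eligible: A, D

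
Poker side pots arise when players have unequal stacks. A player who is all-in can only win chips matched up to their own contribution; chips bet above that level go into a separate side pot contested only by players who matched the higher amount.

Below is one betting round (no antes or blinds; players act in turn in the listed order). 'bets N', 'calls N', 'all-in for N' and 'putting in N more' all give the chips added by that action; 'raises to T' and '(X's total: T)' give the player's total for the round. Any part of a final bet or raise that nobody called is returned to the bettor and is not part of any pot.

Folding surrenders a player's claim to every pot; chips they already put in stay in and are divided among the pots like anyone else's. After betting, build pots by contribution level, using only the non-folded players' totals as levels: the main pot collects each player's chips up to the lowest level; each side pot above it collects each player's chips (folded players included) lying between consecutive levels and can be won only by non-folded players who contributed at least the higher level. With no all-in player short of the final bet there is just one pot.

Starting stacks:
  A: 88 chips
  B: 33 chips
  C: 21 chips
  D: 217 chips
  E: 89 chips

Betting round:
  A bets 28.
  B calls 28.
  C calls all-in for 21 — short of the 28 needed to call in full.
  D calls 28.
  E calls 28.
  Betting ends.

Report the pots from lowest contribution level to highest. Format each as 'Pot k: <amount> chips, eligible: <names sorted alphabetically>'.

Pot 1: 105 chips, eligible: A, B, C, D, E
Pot 2: 28 chips, eligible: A, B, D, E

Derivation:
Contributions: A=28, B=28, C=21, D=28, E=28
Pot levels (distinct totals of non-folded players): 21, 28
Layer 1-21: 21 each from A, B, C, D, E = 21*5 = 105 chips; eligible A, B, C, D, E
Layer 22-28: 7 each from A, B, D, E = 7*4 = 28 chips; eligible A, B, D, E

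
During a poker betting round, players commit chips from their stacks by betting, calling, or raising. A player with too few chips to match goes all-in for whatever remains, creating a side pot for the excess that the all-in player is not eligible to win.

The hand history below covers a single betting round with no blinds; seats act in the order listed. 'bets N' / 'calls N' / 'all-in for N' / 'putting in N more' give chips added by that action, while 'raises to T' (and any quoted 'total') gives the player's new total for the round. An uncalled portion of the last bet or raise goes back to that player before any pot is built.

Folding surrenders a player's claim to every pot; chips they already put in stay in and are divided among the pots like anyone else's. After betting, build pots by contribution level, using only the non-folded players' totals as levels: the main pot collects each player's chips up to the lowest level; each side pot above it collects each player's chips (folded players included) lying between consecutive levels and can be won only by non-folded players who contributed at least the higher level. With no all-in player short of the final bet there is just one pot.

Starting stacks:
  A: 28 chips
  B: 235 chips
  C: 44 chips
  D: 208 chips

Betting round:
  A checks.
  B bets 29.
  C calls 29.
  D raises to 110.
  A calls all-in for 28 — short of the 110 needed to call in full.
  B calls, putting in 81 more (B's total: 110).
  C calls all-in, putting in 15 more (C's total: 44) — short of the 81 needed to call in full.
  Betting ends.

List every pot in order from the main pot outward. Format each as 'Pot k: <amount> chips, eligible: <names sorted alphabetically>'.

Pot 1: 112 chips, eligible: A, B, C, D
Pot 2: 48 chips, eligible: B, C, D
Pot 3: 132 chips, eligible: B, D

Derivation:
Contributions: A=28, B=110, C=44, D=110
Pot levels (distinct totals of non-folded players): 28, 44, 110
Layer 1-28: 28 each from A, B, C, D = 28*4 = 112 chips; eligible A, B, C, D
Layer 29-44: 16 each from B, C, D = 16*3 = 48 chips; eligible B, C, D
Layer 45-110: 66 each from B, D = 66*2 = 132 chips; eligible B, D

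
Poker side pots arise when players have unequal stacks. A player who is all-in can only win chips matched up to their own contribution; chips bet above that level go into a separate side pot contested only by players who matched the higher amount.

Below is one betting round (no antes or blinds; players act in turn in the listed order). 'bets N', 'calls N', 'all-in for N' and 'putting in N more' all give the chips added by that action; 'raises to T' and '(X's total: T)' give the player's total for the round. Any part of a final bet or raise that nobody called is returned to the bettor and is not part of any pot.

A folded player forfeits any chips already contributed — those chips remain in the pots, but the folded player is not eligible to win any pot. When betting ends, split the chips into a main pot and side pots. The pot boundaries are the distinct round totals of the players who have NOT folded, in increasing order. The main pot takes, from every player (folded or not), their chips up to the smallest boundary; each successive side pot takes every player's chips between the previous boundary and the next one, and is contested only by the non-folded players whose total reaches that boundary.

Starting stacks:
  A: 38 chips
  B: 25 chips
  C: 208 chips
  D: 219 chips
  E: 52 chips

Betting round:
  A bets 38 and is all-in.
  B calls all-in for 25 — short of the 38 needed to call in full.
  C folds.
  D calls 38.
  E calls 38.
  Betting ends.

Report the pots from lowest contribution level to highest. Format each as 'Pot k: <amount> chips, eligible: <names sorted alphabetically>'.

Pot 1: 100 chips, eligible: A, B, D, E
Pot 2: 39 chips, eligible: A, D, E

Derivation:
Contributions: A=38, B=25, D=38, E=38
Folded: C
Pot levels (distinct totals of non-folded players): 25, 38
Layer 1-25: 25 each from A, B, D, E = 25*4 = 100 chips; eligible A, B, D, E
Layer 26-38: 13 each from A, D, E = 13*3 = 39 chips; eligible A, D, E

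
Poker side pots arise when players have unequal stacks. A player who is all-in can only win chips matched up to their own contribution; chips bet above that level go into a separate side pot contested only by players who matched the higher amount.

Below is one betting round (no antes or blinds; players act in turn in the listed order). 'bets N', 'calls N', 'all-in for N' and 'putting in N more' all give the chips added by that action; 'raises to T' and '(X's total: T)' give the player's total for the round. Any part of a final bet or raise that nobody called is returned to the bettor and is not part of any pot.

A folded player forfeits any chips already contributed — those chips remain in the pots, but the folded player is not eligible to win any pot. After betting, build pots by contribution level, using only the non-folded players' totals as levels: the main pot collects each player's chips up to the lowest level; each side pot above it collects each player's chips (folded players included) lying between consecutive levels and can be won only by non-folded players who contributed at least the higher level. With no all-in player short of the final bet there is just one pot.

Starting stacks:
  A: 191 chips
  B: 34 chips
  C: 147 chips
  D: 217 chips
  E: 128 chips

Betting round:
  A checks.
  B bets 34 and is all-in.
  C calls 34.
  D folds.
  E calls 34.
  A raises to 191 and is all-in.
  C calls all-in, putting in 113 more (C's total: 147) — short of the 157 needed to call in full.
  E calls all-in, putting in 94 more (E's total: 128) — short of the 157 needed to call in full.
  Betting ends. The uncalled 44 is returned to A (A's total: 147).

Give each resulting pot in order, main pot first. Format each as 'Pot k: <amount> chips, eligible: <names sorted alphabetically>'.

Contributions (after 44 returned to A): A=147, B=34, C=147, E=128
Folded: D
Pot levels (distinct totals of non-folded players): 34, 128, 147
Layer 1-34: 34 each from A, B, C, E = 34*4 = 136 chips; eligible A, B, C, E
Layer 35-128: 94 each from A, C, E = 94*3 = 282 chips; eligible A, C, E
Layer 129-147: 19 each from A, C = 19*2 = 38 chips; eligible A, C

Pot 1: 136 chips, eligible: A, B, C, E
Pot 2: 282 chips, eligible: A, C, E
Pot 3: 38 chips, eligible: A, C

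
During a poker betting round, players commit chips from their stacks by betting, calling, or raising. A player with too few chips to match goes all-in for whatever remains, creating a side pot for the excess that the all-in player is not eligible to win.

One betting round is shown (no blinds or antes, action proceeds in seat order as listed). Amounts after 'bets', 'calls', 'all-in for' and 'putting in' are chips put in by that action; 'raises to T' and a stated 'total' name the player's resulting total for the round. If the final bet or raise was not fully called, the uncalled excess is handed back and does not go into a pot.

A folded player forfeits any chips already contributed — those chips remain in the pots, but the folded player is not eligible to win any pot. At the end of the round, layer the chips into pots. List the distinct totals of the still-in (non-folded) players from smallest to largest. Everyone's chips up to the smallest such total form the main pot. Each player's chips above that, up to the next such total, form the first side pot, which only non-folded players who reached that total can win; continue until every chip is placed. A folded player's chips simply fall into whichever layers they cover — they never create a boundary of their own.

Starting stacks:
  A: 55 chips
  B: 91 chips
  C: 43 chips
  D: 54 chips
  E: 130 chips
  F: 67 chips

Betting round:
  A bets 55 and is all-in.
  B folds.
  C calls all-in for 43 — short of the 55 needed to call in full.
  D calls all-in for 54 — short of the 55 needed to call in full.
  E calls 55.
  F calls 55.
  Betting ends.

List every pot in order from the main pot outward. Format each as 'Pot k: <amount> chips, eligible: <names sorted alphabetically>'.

Pot 1: 215 chips, eligible: A, C, D, E, F
Pot 2: 44 chips, eligible: A, D, E, F
Pot 3: 3 chips, eligible: A, E, F

Derivation:
Contributions: A=55, C=43, D=54, E=55, F=55
Folded: B
Pot levels (distinct totals of non-folded players): 43, 54, 55
Layer 1-43: 43 each from A, C, D, E, F = 43*5 = 215 chips; eligible A, C, D, E, F
Layer 44-54: 11 each from A, D, E, F = 11*4 = 44 chips; eligible A, D, E, F
Layer 55-55: 1 each from A, E, F = 1*3 = 3 chips; eligible A, E, F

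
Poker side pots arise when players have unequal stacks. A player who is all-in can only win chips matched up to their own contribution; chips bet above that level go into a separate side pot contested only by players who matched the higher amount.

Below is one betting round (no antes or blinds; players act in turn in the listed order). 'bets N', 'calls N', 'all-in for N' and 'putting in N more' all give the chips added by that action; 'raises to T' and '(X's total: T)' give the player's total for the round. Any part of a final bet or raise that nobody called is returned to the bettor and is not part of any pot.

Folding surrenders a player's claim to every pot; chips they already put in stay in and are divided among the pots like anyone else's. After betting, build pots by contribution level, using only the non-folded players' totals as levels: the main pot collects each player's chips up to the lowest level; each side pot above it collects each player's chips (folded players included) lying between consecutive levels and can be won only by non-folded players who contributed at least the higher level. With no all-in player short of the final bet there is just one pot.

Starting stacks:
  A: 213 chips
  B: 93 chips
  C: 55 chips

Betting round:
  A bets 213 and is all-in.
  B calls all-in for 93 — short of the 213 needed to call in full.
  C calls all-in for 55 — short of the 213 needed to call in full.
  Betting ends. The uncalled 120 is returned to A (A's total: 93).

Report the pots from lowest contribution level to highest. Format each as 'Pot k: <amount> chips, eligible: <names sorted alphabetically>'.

Pot 1: 165 chips, eligible: A, B, C
Pot 2: 76 chips, eligible: A, B

Derivation:
Contributions (after 120 returned to A): A=93, B=93, C=55
Pot levels (distinct totals of non-folded players): 55, 93
Layer 1-55: 55 each from A, B, C = 55*3 = 165 chips; eligible A, B, C
Layer 56-93: 38 each from A, B = 38*2 = 76 chips; eligible A, B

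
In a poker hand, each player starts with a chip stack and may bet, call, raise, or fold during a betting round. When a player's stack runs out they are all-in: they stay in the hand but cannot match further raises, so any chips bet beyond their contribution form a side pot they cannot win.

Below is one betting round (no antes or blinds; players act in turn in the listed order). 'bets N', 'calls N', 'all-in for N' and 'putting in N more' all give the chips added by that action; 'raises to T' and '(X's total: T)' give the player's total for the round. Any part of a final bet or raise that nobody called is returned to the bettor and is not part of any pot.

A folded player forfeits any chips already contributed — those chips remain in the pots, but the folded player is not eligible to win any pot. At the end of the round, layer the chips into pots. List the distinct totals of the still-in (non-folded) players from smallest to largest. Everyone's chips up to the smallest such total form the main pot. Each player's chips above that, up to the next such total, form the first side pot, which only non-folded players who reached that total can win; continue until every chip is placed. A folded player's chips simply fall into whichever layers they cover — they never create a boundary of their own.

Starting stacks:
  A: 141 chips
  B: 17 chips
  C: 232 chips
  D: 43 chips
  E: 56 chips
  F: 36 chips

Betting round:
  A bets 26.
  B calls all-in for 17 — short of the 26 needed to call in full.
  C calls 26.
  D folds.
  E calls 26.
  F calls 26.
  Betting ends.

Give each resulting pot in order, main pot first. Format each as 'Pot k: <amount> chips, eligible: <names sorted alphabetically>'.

Pot 1: 85 chips, eligible: A, B, C, E, F
Pot 2: 36 chips, eligible: A, C, E, F

Derivation:
Contributions: A=26, B=17, C=26, E=26, F=26
Folded: D
Pot levels (distinct totals of non-folded players): 17, 26
Layer 1-17: 17 each from A, B, C, E, F = 17*5 = 85 chips; eligible A, B, C, E, F
Layer 18-26: 9 each from A, C, E, F = 9*4 = 36 chips; eligible A, C, E, F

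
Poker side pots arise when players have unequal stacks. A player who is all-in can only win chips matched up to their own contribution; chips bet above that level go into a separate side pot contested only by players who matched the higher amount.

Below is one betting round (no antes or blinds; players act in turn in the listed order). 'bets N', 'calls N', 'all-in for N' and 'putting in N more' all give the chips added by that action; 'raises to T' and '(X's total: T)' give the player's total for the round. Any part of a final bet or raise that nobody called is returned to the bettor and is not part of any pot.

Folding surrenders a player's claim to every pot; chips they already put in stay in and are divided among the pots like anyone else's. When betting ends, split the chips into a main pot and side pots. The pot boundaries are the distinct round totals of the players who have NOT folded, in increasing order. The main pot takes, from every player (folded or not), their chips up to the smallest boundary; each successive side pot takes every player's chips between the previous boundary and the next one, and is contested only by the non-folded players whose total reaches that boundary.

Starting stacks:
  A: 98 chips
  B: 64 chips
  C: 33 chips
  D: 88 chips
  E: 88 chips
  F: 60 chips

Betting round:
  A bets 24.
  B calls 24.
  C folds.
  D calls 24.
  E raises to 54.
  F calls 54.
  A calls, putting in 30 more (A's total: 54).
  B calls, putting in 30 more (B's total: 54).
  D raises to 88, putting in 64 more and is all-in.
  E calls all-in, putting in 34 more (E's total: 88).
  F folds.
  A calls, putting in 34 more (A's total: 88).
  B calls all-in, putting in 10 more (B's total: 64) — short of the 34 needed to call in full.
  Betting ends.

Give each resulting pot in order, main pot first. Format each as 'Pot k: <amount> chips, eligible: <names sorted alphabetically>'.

Contributions: A=88, B=64, D=88, E=88, F=54
Folded: C, F
Pot levels (distinct totals of non-folded players): 64, 88
Layer 1-64: A 64 + B 64 + D 64 + E 64 + F 54 = 310 chips; eligible A, B, D, E
Layer 65-88: 24 each from A, D, E = 24*3 = 72 chips; eligible A, D, E

Pot 1: 310 chips, eligible: A, B, D, E
Pot 2: 72 chips, eligible: A, D, E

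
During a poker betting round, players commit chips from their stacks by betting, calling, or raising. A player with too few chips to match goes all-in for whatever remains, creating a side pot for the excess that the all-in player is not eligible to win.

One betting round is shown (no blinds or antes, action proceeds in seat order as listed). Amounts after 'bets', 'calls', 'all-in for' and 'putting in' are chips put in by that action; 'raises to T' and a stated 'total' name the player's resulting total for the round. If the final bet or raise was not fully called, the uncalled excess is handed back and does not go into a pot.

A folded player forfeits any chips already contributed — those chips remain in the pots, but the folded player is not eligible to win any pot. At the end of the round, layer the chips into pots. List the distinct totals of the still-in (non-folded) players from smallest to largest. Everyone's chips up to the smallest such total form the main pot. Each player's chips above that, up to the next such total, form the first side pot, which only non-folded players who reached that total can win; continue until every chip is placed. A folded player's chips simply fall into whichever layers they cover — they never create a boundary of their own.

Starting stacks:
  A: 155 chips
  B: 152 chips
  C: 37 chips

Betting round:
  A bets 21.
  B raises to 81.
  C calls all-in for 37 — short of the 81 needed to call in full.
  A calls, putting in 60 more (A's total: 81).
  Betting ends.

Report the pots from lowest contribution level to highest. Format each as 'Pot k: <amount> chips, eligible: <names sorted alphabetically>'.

Pot 1: 111 chips, eligible: A, B, C
Pot 2: 88 chips, eligible: A, B

Derivation:
Contributions: A=81, B=81, C=37
Pot levels (distinct totals of non-folded players): 37, 81
Layer 1-37: 37 each from A, B, C = 37*3 = 111 chips; eligible A, B, C
Layer 38-81: 44 each from A, B = 44*2 = 88 chips; eligible A, B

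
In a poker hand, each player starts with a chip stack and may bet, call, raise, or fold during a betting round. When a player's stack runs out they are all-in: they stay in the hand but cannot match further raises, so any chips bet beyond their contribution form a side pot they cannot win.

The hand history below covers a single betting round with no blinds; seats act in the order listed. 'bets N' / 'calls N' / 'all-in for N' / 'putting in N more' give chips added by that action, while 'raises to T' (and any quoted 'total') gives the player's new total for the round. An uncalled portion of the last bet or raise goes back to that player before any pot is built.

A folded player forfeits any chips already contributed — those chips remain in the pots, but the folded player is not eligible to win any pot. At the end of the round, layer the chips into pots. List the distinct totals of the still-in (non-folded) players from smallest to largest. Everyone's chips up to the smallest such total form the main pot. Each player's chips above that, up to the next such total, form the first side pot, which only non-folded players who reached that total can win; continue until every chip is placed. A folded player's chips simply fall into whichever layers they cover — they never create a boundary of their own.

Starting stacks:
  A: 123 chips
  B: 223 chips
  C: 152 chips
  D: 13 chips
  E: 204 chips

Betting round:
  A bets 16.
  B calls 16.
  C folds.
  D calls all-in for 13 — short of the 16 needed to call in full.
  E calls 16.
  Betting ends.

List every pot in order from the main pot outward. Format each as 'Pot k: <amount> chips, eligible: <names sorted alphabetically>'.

Contributions: A=16, B=16, D=13, E=16
Folded: C
Pot levels (distinct totals of non-folded players): 13, 16
Layer 1-13: 13 each from A, B, D, E = 13*4 = 52 chips; eligible A, B, D, E
Layer 14-16: 3 each from A, B, E = 3*3 = 9 chips; eligible A, B, E

Pot 1: 52 chips, eligible: A, B, D, E
Pot 2: 9 chips, eligible: A, B, E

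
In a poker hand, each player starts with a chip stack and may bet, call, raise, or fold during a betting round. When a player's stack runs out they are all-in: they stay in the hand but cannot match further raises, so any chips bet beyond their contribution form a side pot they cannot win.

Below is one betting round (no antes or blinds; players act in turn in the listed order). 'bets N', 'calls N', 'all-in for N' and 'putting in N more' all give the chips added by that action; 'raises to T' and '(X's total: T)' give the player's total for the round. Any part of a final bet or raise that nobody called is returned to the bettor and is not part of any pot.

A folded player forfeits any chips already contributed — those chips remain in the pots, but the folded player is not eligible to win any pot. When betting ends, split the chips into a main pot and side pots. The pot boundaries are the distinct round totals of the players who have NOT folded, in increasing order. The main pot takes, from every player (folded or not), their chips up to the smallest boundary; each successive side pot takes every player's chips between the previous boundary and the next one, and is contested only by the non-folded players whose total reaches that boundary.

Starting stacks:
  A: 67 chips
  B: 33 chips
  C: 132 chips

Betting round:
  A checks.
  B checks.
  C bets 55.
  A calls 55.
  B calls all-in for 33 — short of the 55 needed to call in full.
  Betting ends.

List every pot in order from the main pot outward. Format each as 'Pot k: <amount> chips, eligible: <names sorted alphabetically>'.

Contributions: A=55, B=33, C=55
Pot levels (distinct totals of non-folded players): 33, 55
Layer 1-33: 33 each from A, B, C = 33*3 = 99 chips; eligible A, B, C
Layer 34-55: 22 each from A, C = 22*2 = 44 chips; eligible A, C

Pot 1: 99 chips, eligible: A, B, C
Pot 2: 44 chips, eligible: A, C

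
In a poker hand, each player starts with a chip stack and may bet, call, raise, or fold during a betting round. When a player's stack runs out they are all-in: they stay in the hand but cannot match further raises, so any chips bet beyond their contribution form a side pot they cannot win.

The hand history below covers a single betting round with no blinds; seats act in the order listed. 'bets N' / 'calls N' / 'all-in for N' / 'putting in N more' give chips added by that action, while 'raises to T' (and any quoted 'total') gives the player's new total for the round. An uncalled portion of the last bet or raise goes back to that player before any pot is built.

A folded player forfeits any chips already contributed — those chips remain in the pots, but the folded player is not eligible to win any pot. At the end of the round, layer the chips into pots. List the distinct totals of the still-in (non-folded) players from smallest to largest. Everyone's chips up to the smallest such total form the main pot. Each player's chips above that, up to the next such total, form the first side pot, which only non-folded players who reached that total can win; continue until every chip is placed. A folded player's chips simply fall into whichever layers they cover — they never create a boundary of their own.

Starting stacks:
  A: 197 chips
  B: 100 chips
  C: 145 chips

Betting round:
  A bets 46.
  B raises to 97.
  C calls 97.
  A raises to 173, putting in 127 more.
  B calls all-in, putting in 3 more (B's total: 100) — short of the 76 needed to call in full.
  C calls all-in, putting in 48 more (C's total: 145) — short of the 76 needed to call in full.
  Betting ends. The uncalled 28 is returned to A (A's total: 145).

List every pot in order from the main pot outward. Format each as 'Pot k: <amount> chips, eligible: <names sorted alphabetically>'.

Contributions (after 28 returned to A): A=145, B=100, C=145
Pot levels (distinct totals of non-folded players): 100, 145
Layer 1-100: 100 each from A, B, C = 100*3 = 300 chips; eligible A, B, C
Layer 101-145: 45 each from A, C = 45*2 = 90 chips; eligible A, C

Pot 1: 300 chips, eligible: A, B, C
Pot 2: 90 chips, eligible: A, C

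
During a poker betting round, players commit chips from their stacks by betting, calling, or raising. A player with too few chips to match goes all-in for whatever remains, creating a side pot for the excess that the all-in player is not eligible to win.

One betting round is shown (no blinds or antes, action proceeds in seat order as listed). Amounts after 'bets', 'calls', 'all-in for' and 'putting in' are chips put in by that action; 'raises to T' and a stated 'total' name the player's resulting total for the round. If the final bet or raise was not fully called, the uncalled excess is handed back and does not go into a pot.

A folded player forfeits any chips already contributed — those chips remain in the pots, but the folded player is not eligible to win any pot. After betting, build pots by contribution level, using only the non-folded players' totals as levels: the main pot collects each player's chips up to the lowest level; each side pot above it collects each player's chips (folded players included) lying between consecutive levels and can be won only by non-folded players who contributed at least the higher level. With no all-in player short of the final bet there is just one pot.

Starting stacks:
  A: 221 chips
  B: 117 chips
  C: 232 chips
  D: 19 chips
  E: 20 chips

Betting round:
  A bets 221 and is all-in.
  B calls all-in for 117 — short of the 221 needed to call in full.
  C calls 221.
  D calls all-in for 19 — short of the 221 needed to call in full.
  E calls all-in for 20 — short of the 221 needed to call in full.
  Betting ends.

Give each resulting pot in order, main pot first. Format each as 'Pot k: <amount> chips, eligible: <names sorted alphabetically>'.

Contributions: A=221, B=117, C=221, D=19, E=20
Pot levels (distinct totals of non-folded players): 19, 20, 117, 221
Layer 1-19: 19 each from A, B, C, D, E = 19*5 = 95 chips; eligible A, B, C, D, E
Layer 20-20: 1 each from A, B, C, E = 1*4 = 4 chips; eligible A, B, C, E
Layer 21-117: 97 each from A, B, C = 97*3 = 291 chips; eligible A, B, C
Layer 118-221: 104 each from A, C = 104*2 = 208 chips; eligible A, C

Pot 1: 95 chips, eligible: A, B, C, D, E
Pot 2: 4 chips, eligible: A, B, C, E
Pot 3: 291 chips, eligible: A, B, C
Pot 4: 208 chips, eligible: A, C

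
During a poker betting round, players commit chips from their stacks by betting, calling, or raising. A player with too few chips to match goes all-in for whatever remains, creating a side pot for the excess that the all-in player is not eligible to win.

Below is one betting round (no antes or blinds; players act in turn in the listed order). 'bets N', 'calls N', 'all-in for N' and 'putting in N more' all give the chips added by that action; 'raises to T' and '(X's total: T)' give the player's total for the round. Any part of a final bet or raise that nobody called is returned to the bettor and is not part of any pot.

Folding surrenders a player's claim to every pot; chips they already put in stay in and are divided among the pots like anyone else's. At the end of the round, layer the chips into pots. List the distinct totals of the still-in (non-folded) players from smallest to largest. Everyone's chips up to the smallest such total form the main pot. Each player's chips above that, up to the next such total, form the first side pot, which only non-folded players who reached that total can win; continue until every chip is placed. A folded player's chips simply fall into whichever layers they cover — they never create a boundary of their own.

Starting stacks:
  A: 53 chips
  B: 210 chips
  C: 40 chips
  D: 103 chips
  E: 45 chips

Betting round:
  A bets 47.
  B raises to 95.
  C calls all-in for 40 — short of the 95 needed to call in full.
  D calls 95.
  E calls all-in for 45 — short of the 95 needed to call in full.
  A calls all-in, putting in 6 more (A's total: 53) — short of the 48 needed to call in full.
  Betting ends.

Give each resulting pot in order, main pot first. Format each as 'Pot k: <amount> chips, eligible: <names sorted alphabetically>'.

Pot 1: 200 chips, eligible: A, B, C, D, E
Pot 2: 20 chips, eligible: A, B, D, E
Pot 3: 24 chips, eligible: A, B, D
Pot 4: 84 chips, eligible: B, D

Derivation:
Contributions: A=53, B=95, C=40, D=95, E=45
Pot levels (distinct totals of non-folded players): 40, 45, 53, 95
Layer 1-40: 40 each from A, B, C, D, E = 40*5 = 200 chips; eligible A, B, C, D, E
Layer 41-45: 5 each from A, B, D, E = 5*4 = 20 chips; eligible A, B, D, E
Layer 46-53: 8 each from A, B, D = 8*3 = 24 chips; eligible A, B, D
Layer 54-95: 42 each from B, D = 42*2 = 84 chips; eligible B, D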